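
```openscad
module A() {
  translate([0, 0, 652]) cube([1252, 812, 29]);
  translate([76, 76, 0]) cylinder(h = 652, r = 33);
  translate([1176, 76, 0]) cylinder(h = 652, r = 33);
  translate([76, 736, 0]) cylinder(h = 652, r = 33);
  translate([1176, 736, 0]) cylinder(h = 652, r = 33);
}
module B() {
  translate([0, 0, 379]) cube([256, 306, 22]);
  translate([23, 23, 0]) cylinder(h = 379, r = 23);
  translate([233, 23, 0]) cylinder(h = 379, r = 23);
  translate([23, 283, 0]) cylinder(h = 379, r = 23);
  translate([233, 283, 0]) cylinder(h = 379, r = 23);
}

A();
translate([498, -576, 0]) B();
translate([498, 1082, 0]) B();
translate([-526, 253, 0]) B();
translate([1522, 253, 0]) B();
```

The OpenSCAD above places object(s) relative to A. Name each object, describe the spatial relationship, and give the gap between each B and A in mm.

A is a table. B is a stool. Four stools sit around the table at the −y, +y, −x, +x sides. The gap between each stool and the table is 270 mm.

Each stool's nearest face is 270 mm from the table's bounding box.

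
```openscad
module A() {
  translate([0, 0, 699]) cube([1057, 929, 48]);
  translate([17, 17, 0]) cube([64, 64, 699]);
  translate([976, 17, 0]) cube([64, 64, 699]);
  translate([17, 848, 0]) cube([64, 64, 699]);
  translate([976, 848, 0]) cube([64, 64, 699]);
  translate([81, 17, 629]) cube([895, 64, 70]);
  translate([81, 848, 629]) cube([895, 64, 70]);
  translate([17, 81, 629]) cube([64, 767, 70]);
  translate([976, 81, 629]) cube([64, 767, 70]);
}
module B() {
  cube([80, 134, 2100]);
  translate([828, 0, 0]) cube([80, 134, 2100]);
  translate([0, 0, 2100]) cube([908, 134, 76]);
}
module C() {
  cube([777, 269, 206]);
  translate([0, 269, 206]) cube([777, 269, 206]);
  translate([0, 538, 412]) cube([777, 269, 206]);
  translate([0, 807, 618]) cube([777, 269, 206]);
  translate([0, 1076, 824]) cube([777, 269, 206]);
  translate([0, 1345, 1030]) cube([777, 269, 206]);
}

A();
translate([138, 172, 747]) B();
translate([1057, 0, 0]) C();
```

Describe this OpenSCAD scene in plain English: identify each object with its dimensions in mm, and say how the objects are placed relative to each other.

A is a table with a 1057×929 mm rectangular top, 48 mm thick, top surface at z = 747 mm, supported by four 64×64 mm square legs, each inset 17 mm from the nearest pair of top edges, running from the floor. Four apron rails, 64 mm thick and 70 mm tall, run between adjacent legs with their top edges flush with the underside of the top and their outer faces flush with the legs' outer faces.

B is a door frame. The clear opening is 748 mm wide and 2100 mm high. Two 80 mm wide jambs, 134 mm deep, stand either side of the opening from the floor to the top of the opening. A 76 mm thick head sits across the top of both jambs, spanning the full outside width of the frame.

C is a run of 6 identical solid stair steps. Each tread is 777×269 mm and each step block is 206 mm high. Step 1 rests on the floor; step k is offset from step 1 by (k−1)×269 mm in y and (k−1)×206 mm in z.

The door frame is on top of the table. The staircase is against the table's +x side, with their −y faces flush.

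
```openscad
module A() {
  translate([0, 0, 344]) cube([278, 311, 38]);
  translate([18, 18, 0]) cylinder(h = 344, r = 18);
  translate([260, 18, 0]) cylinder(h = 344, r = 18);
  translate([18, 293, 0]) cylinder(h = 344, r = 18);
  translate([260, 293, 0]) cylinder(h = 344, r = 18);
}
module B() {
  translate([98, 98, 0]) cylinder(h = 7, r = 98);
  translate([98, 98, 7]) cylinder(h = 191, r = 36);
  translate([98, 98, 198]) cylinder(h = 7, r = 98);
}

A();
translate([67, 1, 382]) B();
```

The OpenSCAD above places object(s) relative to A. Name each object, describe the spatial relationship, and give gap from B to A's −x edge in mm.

The spool's min-x is at 67; the stool's min-x is 0; gap = 67 mm.

A is a stool. B is a spool. The spool is on top of the stool. The gap from the spool to the stool's −x edge is 67 mm.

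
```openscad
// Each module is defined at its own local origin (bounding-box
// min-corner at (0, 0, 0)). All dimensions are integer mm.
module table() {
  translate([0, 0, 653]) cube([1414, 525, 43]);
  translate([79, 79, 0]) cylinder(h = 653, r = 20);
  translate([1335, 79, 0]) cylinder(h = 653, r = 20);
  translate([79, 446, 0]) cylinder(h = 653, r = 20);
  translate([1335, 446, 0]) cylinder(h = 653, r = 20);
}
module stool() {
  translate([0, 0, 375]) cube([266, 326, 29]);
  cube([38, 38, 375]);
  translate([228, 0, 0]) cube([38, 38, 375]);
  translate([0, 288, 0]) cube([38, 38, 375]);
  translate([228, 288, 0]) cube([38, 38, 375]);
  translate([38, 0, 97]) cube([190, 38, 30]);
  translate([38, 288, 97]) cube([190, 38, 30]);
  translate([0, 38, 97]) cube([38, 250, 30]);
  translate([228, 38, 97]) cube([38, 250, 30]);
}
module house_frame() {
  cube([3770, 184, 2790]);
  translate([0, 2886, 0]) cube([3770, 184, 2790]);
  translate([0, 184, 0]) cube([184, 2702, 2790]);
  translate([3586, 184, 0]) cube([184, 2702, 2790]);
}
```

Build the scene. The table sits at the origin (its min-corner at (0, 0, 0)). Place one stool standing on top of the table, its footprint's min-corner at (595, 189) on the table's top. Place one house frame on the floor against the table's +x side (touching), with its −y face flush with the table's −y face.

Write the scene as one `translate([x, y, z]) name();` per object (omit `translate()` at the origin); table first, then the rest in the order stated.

table();
translate([595, 189, 696]) stool();
translate([1414, 0, 0]) house_frame();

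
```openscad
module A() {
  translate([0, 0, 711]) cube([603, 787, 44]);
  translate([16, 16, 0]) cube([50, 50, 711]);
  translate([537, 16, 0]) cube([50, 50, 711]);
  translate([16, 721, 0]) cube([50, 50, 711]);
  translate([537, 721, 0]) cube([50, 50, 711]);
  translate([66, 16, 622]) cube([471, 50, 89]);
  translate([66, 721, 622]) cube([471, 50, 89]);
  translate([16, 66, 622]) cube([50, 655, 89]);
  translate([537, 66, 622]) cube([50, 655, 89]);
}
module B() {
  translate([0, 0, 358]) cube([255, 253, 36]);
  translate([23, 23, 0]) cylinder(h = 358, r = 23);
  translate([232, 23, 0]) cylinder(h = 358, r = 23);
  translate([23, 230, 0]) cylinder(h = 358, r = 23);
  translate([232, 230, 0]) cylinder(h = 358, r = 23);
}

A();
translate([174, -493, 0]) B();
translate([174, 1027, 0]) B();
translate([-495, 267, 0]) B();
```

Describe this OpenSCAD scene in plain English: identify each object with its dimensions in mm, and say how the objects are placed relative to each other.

A is a table: top 603 mm (x) × 787 mm (y), 44 mm thick, upper face at z = 755 mm, on four 50×50 mm square legs, each inset 16 mm from the nearest pair of top edges, running from z = 0 to the bottom of the top. Four apron rails, 50 mm thick and 89 mm tall, run between adjacent legs with their top edges flush with the underside of the top and their outer faces flush with the legs' outer faces.

B is a four-legged stool. The seat is a 255×253×36 mm slab whose top surface is at z = 394 mm; four round legs, each 46 mm in diameter, run from the floor (z = 0) to the underside of the seat, each leg's axis is inset half a diameter from the nearest pair of seat edges (so the leg's bounding box is flush with the corner).

Three stools sit around the table at the −y, +y, −x sides.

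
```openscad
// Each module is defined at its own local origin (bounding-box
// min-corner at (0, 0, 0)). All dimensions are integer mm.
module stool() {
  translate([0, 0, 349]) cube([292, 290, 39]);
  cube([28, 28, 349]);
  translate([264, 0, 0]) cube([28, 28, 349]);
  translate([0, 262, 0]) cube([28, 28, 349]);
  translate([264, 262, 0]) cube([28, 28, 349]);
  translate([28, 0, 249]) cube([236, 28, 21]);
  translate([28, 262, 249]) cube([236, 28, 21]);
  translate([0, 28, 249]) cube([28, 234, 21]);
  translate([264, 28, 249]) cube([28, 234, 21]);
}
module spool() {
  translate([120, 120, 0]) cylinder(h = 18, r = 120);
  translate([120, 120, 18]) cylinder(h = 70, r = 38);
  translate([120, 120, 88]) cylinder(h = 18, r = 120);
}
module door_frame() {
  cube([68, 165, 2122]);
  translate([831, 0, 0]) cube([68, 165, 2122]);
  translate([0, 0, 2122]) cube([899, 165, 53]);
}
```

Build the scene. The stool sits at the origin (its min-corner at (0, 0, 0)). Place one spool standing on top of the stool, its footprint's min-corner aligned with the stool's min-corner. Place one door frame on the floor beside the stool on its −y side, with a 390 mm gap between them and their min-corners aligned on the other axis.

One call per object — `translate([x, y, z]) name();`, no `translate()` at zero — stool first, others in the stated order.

stool();
translate([0, 0, 388]) spool();
translate([0, -555, 0]) door_frame();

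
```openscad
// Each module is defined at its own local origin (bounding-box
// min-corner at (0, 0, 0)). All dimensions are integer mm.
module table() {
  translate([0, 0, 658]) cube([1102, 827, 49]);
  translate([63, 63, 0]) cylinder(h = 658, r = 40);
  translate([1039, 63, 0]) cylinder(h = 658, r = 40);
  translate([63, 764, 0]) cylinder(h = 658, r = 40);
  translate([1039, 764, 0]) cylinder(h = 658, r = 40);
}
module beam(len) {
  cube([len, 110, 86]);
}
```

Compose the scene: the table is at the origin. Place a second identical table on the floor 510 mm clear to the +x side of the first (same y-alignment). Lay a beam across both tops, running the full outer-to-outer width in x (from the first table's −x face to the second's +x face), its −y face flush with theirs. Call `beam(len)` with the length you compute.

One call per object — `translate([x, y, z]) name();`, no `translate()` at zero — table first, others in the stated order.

table();
translate([1612, 0, 0]) table();
translate([0, 0, 707]) beam(2714);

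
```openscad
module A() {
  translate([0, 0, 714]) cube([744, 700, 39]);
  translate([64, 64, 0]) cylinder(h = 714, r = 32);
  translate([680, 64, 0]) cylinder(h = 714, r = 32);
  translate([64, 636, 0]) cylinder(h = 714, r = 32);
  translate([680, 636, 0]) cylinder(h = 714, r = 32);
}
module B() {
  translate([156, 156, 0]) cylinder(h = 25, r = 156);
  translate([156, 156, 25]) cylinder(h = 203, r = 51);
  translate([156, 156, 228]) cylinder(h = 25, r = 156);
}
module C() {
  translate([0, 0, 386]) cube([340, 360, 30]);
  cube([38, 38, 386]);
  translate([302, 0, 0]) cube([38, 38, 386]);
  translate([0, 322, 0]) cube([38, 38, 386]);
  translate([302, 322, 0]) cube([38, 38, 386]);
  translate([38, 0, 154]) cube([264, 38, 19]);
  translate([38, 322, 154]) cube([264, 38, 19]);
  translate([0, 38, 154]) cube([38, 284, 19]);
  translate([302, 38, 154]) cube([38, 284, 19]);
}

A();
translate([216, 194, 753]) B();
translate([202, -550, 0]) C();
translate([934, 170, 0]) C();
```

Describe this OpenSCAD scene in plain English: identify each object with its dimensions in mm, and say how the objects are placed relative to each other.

A is a table with a 744×700 mm rectangular top, 39 mm thick, top surface at z = 753 mm, supported by four round legs of 64 mm diameter, each leg's bounding box inset 32 mm from the nearest pair of top edges, running from the floor.

B is a spool: two coaxial disc flanges of radius 156 mm and thickness 25 mm, joined by a core cylinder of radius 51 mm and height 203 mm. The lower flange rests on z = 0 and the three cylinders share a vertical axis.

C is a four-legged stool. The seat is a 340×360×30 mm slab whose top surface is at z = 416 mm; four square legs, each 38×38 mm in cross-section, run from the floor (z = 0) to the underside of the seat, each flush with a corner of the seat. Four stretchers, 38 mm wide and 19 mm tall, connect adjacent legs with their undersides at z = 154 mm, each running between the inner faces of the legs it joins and aligned with the legs' outer faces on the other axis.

The spool is on top of the table, centred. Two stools sit around the table at the −y, +x sides.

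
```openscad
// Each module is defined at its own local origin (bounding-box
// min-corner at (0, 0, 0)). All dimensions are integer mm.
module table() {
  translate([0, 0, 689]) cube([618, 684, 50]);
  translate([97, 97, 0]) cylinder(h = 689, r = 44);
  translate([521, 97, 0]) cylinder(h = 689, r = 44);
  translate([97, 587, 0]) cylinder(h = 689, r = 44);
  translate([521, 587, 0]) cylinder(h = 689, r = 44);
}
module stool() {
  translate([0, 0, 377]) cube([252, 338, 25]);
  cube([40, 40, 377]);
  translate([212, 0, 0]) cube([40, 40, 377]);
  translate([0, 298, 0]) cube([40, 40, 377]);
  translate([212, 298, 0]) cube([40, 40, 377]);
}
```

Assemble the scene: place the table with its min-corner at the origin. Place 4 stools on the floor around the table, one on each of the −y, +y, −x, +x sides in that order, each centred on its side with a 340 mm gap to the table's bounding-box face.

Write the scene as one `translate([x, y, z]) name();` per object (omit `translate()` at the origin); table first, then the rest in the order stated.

table();
translate([183, -678, 0]) stool();
translate([183, 1024, 0]) stool();
translate([-592, 173, 0]) stool();
translate([958, 173, 0]) stool();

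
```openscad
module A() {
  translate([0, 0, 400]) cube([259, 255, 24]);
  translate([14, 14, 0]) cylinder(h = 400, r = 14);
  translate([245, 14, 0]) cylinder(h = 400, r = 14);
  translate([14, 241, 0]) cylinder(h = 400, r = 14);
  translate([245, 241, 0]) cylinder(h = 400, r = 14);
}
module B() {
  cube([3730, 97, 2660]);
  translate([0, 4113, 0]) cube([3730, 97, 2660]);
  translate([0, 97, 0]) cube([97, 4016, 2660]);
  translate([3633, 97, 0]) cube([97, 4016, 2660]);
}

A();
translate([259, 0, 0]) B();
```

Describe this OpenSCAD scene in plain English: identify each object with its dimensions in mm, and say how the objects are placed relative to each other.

A is a four-legged stool. The seat is 259×255 mm, 24 mm thick, top at z = 424 mm. It stands on four round legs, each 28 mm in diameter, from z = 0 to the seat underside, each leg's axis is inset half a diameter from the nearest pair of seat edges (so the leg's bounding box is flush with the corner).

B is a box-shaped house frame (walls only): outside footprint 3730×4210 mm, wall height 2660 mm, wall thickness 97 mm. The two y-facing walls run the full x-width; the two x-facing walls fit between the inner faces of the y-facing walls.

The house frame is against the stool's +x side, with their −y faces flush.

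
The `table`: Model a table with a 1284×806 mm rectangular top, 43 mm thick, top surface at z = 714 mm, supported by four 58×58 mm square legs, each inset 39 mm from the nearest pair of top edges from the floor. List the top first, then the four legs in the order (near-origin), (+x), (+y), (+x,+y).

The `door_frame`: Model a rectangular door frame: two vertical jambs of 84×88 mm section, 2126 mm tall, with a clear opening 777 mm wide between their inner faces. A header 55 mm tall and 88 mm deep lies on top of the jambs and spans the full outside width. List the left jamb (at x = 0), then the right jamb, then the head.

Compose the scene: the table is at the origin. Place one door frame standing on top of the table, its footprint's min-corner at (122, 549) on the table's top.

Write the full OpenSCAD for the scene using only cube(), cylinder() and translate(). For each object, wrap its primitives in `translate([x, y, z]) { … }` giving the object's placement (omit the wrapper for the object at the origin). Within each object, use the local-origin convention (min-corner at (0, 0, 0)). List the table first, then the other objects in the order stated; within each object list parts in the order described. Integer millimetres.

translate([0, 0, 671]) cube([1284, 806, 43]);
translate([39, 39, 0]) cube([58, 58, 671]);
translate([1187, 39, 0]) cube([58, 58, 671]);
translate([39, 709, 0]) cube([58, 58, 671]);
translate([1187, 709, 0]) cube([58, 58, 671]);
translate([122, 549, 714]) {
  cube([84, 88, 2126]);
  translate([861, 0, 0]) cube([84, 88, 2126]);
  translate([0, 0, 2126]) cube([945, 88, 55]);
}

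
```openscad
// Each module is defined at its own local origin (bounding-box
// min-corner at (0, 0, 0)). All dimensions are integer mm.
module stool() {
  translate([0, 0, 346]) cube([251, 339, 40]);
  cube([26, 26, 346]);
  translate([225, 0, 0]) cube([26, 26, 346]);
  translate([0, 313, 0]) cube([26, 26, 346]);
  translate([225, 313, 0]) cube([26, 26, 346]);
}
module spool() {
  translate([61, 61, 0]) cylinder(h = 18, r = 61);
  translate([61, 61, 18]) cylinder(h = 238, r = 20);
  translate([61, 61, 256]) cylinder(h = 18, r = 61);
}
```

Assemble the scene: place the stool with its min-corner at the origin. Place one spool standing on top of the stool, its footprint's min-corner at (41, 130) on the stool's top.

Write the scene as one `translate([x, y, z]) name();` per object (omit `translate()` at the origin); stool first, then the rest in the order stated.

stool();
translate([41, 130, 386]) spool();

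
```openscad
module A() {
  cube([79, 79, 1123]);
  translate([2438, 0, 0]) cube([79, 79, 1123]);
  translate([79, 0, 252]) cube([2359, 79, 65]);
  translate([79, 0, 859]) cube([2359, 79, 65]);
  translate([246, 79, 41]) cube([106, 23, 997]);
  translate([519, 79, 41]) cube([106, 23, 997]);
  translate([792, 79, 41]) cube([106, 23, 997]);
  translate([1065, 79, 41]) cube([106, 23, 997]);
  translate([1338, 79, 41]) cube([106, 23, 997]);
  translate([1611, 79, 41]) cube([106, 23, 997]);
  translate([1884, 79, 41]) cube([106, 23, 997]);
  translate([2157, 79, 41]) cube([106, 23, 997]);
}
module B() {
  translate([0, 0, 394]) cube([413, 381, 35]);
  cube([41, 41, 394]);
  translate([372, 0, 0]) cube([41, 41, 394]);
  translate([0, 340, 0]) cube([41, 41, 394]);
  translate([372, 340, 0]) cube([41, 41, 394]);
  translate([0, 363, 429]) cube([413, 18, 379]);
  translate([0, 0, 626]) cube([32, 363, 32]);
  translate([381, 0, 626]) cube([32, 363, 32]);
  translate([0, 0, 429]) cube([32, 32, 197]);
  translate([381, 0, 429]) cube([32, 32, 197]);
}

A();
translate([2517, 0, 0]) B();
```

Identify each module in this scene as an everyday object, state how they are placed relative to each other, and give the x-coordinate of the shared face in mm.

The fence section's +x face and the chair's −x face are both at x = 2517 mm.

A is a fence section. B is a chair. The chair is against the fence section's +x side, with their −y faces flush. The x-coordinate of the shared face is 2517 mm.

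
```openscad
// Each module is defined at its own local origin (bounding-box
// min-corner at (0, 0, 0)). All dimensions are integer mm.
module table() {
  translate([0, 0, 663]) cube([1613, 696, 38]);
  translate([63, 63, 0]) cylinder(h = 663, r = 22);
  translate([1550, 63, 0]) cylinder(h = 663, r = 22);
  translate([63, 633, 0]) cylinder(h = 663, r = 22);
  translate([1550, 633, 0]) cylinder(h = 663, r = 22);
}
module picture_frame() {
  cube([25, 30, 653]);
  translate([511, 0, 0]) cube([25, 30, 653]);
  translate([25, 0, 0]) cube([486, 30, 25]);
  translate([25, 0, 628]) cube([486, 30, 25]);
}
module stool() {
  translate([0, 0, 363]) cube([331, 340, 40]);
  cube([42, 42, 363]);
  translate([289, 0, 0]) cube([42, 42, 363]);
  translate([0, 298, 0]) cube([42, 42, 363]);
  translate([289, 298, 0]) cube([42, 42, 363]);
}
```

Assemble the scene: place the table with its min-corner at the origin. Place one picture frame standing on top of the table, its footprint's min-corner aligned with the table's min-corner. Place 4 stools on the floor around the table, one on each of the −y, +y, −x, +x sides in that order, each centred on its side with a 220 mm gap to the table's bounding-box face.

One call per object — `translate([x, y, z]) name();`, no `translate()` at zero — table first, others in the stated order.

table();
translate([0, 0, 701]) picture_frame();
translate([641, -560, 0]) stool();
translate([641, 916, 0]) stool();
translate([-551, 178, 0]) stool();
translate([1833, 178, 0]) stool();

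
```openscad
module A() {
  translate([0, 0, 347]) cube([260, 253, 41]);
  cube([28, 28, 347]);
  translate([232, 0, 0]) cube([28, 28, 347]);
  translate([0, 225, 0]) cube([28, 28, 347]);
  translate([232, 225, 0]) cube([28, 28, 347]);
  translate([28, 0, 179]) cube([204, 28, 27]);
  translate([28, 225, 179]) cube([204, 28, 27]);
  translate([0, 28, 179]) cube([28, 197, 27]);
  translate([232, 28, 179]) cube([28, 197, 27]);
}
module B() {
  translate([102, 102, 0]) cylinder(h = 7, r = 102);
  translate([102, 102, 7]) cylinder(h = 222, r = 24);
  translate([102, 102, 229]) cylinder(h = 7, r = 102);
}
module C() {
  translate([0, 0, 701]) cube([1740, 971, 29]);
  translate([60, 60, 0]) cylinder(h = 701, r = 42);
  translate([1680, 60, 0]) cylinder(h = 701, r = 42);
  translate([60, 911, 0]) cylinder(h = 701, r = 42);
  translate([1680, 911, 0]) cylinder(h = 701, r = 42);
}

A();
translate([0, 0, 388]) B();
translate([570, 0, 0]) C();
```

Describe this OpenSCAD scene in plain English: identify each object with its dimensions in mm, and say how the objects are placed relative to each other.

A is a simple wooden stool: a rectangular seat 260 mm (x) by 253 mm (y), 41 mm thick, top face at z = 388 mm, on four square legs, each 28×28 mm in cross-section. The legs rest on z = 0, each flush with a corner of the seat. Four stretchers, 28 mm wide and 27 mm tall, connect adjacent legs with their undersides at z = 179 mm, each running between the inner faces of the legs it joins and aligned with the legs' outer faces on the other axis.

B is a spool: two coaxial disc flanges of radius 102 mm and thickness 7 mm, joined by a core cylinder of radius 24 mm and height 222 mm. The lower flange rests on z = 0 and the three cylinders share a vertical axis.

C is a table with a 1740×971 mm rectangular top, 29 mm thick, top surface at z = 730 mm, supported by four round legs of 84 mm diameter, each leg's bounding box inset 18 mm from the nearest pair of top edges, running from the floor.

The spool is on top of the stool. The table is on the floor beside the stool on its +x side.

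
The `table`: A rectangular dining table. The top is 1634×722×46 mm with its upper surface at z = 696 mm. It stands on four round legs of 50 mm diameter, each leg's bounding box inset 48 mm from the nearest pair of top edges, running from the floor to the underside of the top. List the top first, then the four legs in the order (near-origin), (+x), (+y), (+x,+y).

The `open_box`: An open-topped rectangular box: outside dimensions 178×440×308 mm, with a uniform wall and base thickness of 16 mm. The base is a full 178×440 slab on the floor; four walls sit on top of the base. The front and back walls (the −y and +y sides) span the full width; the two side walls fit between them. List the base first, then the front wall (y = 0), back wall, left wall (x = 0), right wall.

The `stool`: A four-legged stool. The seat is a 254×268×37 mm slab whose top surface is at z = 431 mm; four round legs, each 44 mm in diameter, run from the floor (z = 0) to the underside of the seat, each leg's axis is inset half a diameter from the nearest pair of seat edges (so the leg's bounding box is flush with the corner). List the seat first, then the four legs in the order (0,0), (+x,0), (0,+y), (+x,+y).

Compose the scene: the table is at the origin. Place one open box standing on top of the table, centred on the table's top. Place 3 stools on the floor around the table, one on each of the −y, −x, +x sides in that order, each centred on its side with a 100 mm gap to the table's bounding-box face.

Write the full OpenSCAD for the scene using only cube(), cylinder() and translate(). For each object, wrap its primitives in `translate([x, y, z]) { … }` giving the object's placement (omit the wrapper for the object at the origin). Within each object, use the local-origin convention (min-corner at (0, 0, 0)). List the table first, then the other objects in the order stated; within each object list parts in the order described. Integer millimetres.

translate([0, 0, 650]) cube([1634, 722, 46]);
translate([73, 73, 0]) cylinder(h = 650, r = 25);
translate([1561, 73, 0]) cylinder(h = 650, r = 25);
translate([73, 649, 0]) cylinder(h = 650, r = 25);
translate([1561, 649, 0]) cylinder(h = 650, r = 25);
translate([728, 141, 696]) {
  cube([178, 440, 16]);
  translate([0, 0, 16]) cube([178, 16, 292]);
  translate([0, 424, 16]) cube([178, 16, 292]);
  translate([0, 16, 16]) cube([16, 408, 292]);
  translate([162, 16, 16]) cube([16, 408, 292]);
}
translate([690, -368, 0]) {
  translate([0, 0, 394]) cube([254, 268, 37]);
  translate([22, 22, 0]) cylinder(h = 394, r = 22);
  translate([232, 22, 0]) cylinder(h = 394, r = 22);
  translate([22, 246, 0]) cylinder(h = 394, r = 22);
  translate([232, 246, 0]) cylinder(h = 394, r = 22);
}
translate([-354, 227, 0]) {
  translate([0, 0, 394]) cube([254, 268, 37]);
  translate([22, 22, 0]) cylinder(h = 394, r = 22);
  translate([232, 22, 0]) cylinder(h = 394, r = 22);
  translate([22, 246, 0]) cylinder(h = 394, r = 22);
  translate([232, 246, 0]) cylinder(h = 394, r = 22);
}
translate([1734, 227, 0]) {
  translate([0, 0, 394]) cube([254, 268, 37]);
  translate([22, 22, 0]) cylinder(h = 394, r = 22);
  translate([232, 22, 0]) cylinder(h = 394, r = 22);
  translate([22, 246, 0]) cylinder(h = 394, r = 22);
  translate([232, 246, 0]) cylinder(h = 394, r = 22);
}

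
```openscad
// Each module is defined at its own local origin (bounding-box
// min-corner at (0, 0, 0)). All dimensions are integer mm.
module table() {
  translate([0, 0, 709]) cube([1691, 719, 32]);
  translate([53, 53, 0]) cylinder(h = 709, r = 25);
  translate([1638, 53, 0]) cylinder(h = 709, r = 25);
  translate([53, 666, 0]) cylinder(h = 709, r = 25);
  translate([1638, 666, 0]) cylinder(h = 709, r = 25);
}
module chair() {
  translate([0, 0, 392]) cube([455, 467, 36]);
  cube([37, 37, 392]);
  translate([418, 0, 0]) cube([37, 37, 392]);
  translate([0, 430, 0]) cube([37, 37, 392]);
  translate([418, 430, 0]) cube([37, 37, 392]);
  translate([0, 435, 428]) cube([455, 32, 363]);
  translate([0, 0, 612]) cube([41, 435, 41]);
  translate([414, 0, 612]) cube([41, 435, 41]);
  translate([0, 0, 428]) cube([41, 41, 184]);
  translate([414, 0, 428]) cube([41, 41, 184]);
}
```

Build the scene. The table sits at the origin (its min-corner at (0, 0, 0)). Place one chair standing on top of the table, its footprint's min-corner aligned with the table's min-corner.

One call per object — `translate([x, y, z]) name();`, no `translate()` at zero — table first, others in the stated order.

table();
translate([0, 0, 741]) chair();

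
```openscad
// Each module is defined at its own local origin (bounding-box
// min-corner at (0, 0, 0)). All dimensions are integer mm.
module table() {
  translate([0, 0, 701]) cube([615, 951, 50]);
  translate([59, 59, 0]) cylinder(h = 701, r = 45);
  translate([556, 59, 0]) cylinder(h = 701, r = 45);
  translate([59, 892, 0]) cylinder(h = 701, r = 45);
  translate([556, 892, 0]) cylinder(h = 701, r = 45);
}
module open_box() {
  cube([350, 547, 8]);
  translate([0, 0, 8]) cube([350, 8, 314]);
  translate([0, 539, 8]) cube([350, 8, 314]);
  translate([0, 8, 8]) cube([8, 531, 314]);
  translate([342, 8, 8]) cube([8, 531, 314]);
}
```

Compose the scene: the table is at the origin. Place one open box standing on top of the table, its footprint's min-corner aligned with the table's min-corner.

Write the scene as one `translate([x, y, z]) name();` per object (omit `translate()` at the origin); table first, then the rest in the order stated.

table();
translate([0, 0, 751]) open_box();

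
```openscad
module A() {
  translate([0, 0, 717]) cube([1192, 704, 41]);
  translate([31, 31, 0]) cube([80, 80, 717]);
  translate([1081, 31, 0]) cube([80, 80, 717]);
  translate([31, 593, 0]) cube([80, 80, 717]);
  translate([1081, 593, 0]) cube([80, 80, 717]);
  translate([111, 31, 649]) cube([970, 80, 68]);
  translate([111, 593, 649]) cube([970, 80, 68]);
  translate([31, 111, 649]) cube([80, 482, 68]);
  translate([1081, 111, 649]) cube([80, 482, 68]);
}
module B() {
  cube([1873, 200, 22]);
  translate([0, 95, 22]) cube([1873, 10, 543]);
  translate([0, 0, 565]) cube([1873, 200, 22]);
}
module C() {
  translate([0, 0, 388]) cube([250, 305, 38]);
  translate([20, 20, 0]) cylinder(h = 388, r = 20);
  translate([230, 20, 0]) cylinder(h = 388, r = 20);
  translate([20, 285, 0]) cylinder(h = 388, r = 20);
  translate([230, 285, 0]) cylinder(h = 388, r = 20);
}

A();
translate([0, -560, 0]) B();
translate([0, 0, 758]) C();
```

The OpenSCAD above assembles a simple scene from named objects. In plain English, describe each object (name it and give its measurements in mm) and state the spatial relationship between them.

A is a rectangular dining table. The top is 1192×704×41 mm with its upper surface at z = 758 mm. It stands on four 80×80 mm square legs, each inset 31 mm from the nearest pair of top edges, running from the floor to the underside of the top. Four apron rails, 80 mm thick and 68 mm tall, run between adjacent legs with their top edges flush with the underside of the top and their outer faces flush with the legs' outer faces.

B is an I-beam lying along x, 1873 mm long. Overall section height 587 mm. Two flanges 200 mm wide (y) and 22 mm thick, one on the floor and one at the top; a web 10 mm thick runs between them, centred on the flange width.

C is a simple wooden stool: a rectangular seat 250 mm (x) by 305 mm (y), 38 mm thick, top face at z = 426 mm, on four round legs, each 40 mm in diameter. The legs rest on z = 0, each leg's axis is inset half a diameter from the nearest pair of seat edges (so the leg's bounding box is flush with the corner).

The I-beam is on the floor beside the table on its −y side. The stool is on top of the table.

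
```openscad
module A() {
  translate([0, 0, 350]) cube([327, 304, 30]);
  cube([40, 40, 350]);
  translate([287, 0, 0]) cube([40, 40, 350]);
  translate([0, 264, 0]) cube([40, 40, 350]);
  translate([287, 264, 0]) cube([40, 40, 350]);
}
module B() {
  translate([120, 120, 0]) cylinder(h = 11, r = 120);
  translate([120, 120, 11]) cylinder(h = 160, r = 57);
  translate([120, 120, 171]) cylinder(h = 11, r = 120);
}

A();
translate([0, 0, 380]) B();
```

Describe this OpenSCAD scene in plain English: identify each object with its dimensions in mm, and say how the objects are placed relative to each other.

A is a simple wooden stool: a rectangular seat 327 mm (x) by 304 mm (y), 30 mm thick, top face at z = 380 mm, on four square legs, each 40×40 mm in cross-section. The legs rest on z = 0, each flush with a corner of the seat.

B is a spool: two coaxial disc flanges of radius 120 mm and thickness 11 mm, joined by a core cylinder of radius 57 mm and height 160 mm. The lower flange rests on z = 0 and the three cylinders share a vertical axis.

The spool is on top of the stool.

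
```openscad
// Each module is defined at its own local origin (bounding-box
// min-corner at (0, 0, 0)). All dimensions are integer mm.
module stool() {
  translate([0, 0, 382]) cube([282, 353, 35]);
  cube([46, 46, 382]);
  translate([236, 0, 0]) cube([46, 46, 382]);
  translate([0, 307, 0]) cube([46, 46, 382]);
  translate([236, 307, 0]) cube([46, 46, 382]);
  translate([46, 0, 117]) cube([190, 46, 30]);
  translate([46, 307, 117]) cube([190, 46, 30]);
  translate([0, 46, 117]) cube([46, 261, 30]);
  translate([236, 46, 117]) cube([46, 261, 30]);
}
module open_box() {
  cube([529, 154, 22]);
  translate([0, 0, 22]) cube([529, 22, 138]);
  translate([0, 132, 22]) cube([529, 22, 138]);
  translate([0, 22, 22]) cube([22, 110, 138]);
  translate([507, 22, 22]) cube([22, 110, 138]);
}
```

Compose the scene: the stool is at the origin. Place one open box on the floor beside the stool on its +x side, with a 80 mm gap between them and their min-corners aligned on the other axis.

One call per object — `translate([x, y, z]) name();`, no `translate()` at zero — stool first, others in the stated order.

stool();
translate([362, 0, 0]) open_box();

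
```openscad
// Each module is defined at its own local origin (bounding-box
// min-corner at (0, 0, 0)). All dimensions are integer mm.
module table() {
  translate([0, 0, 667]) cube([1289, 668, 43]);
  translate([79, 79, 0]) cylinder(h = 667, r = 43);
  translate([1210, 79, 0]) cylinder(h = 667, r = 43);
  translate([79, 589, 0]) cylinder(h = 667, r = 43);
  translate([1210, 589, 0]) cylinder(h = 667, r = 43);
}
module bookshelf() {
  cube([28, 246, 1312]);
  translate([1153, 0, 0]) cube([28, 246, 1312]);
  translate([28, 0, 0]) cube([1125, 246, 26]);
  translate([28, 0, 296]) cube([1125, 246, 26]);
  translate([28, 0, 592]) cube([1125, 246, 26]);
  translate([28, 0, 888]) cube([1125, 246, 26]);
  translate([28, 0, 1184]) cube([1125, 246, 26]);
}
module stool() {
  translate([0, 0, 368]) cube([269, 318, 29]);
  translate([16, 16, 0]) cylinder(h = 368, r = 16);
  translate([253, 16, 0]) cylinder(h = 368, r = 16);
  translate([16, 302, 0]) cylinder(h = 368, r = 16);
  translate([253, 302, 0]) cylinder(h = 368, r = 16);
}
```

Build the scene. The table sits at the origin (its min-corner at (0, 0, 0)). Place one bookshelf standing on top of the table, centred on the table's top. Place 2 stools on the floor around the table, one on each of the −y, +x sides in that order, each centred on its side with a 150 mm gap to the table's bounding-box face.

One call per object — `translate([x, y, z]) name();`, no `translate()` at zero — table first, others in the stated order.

table();
translate([54, 211, 710]) bookshelf();
translate([510, -468, 0]) stool();
translate([1439, 175, 0]) stool();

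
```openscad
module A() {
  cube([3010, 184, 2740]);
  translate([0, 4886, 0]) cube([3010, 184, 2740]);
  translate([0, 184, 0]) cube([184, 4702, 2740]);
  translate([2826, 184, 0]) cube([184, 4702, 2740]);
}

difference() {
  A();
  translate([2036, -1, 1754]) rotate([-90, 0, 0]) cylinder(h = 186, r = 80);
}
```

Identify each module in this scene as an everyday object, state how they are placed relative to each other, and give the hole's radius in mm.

The subtracted cylinder has r = 80 mm.

A is a house frame. The house frame has a circular hole through its front wall. The hole's radius is 80 mm.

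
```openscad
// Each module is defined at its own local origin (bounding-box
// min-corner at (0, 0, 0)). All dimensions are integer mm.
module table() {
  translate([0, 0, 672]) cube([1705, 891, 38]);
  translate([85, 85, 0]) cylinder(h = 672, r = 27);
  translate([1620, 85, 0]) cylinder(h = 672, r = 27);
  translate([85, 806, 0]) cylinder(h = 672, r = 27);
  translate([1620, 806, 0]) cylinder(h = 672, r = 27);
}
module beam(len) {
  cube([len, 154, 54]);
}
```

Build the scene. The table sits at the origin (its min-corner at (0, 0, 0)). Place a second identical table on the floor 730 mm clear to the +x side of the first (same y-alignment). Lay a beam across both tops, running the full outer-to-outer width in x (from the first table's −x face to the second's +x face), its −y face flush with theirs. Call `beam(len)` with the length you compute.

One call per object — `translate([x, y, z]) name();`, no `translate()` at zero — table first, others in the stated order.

table();
translate([2435, 0, 0]) table();
translate([0, 0, 710]) beam(4140);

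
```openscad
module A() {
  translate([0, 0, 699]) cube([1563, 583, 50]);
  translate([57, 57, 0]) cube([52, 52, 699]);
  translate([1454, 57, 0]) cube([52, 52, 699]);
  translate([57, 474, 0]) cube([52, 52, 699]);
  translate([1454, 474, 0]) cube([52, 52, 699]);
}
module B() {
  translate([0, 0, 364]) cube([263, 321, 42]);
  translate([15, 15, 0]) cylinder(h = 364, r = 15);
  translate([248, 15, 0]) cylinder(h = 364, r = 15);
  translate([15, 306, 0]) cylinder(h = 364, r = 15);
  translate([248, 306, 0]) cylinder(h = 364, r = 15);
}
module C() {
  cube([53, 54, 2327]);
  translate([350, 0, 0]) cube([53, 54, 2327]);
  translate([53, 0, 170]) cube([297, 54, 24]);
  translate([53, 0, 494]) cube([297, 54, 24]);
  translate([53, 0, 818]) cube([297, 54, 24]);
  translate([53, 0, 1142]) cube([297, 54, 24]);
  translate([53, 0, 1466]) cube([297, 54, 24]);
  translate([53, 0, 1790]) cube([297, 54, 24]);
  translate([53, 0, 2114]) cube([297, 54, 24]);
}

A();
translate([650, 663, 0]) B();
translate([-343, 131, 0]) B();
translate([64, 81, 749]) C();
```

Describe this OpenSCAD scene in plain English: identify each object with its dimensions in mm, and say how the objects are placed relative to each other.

A is a table with a 1563×583 mm rectangular top, 50 mm thick, top surface at z = 749 mm, supported by four 52×52 mm square legs, each inset 57 mm from the nearest pair of top edges, running from the floor.

B is a simple wooden stool: a rectangular seat 263 mm (x) by 321 mm (y), 42 mm thick, top face at z = 406 mm, on four round legs, each 30 mm in diameter. The legs rest on z = 0, each leg's axis is inset half a diameter from the nearest pair of seat edges (so the leg's bounding box is flush with the corner).

C is a straight ladder. Two 53×54 mm vertical rails, 2327 mm tall, stand 403 mm apart (outside-to-outside) with their front faces coplanar on the −y side. 7 rungs, each 54 mm deep and 24 mm tall, span between the inner faces of the rails, front faces flush with the rails. The lowest rung's underside is at z = 170 mm and rungs are spaced 324 mm apart (underside to underside).

Two stools sit around the table at the +y, −x sides. The ladder is on top of the table.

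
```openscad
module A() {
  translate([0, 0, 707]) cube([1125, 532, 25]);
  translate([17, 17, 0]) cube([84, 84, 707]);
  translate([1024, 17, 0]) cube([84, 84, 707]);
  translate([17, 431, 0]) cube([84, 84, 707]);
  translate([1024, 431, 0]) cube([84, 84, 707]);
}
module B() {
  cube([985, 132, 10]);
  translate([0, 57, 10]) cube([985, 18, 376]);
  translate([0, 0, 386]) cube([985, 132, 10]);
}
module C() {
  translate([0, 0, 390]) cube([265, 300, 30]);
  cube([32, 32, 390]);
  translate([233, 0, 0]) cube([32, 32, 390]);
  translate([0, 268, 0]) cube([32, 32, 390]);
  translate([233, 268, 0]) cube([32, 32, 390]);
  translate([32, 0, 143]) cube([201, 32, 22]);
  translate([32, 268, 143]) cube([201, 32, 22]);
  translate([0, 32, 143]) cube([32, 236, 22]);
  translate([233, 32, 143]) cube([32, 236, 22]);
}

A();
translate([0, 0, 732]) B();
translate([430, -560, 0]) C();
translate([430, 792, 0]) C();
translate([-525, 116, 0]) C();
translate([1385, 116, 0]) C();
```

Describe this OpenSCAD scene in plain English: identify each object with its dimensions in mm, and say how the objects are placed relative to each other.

A is a table with a 1125×532 mm rectangular top, 25 mm thick, top surface at z = 732 mm, supported by four 84×84 mm square legs, each inset 17 mm from the nearest pair of top edges, running from the floor.

B is an I-beam lying along x, 985 mm long. Overall section height 396 mm. Two flanges 132 mm wide (y) and 10 mm thick, one on the floor and one at the top; a web 18 mm thick runs between them, centred on the flange width.

C is a four-legged stool. The seat is a 265×300×30 mm slab whose top surface is at z = 420 mm; four square legs, each 32×32 mm in cross-section, run from the floor (z = 0) to the underside of the seat, each flush with a corner of the seat. Four stretchers, 32 mm wide and 22 mm tall, connect adjacent legs with their undersides at z = 143 mm, each running between the inner faces of the legs it joins and aligned with the legs' outer faces on the other axis.

The I-beam is on top of the table. Four stools sit around the table at the −y, +y, −x, +x sides.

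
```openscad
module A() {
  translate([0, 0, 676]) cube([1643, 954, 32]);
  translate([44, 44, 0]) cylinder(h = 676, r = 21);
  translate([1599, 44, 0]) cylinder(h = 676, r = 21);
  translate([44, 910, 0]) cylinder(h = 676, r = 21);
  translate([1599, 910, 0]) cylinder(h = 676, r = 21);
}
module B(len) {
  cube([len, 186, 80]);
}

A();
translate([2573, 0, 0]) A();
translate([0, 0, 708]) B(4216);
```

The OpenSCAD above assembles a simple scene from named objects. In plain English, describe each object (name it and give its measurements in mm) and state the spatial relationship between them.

A is a table: top 1643 mm (x) × 954 mm (y), 32 mm thick, upper face at z = 708 mm, on four round legs of 42 mm diameter, each leg's bounding box inset 23 mm from the nearest pair of top edges, running from z = 0 to the bottom of the top.

B is a rectangular beam 4216 mm long (x), 186 mm deep (y), 80 mm thick (z).

The beam spans the tops of two tables placed 930 mm apart, resting at z = 708 mm.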